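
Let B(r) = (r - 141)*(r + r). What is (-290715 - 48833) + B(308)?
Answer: -236676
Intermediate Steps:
B(r) = 2*r*(-141 + r) (B(r) = (-141 + r)*(2*r) = 2*r*(-141 + r))
(-290715 - 48833) + B(308) = (-290715 - 48833) + 2*308*(-141 + 308) = -339548 + 2*308*167 = -339548 + 102872 = -236676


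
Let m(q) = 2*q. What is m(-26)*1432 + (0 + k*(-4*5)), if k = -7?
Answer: -74324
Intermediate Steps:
m(-26)*1432 + (0 + k*(-4*5)) = (2*(-26))*1432 + (0 - (-28)*5) = -52*1432 + (0 - 7*(-20)) = -74464 + (0 + 140) = -74464 + 140 = -74324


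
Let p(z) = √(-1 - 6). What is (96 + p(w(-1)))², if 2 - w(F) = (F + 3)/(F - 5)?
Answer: (96 + I*√7)² ≈ 9209.0 + 507.98*I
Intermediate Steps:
w(F) = 2 - (3 + F)/(-5 + F) (w(F) = 2 - (F + 3)/(F - 5) = 2 - (3 + F)/(-5 + F))
p(z) = I*√7 (p(z) = √(-7) = I*√7)
(96 + p(w(-1)))² = (96 + I*√7)²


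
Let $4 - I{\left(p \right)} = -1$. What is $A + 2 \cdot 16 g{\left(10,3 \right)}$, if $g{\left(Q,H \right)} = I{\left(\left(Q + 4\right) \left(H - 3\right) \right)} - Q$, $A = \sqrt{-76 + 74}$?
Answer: $-160 + i \sqrt{2} \approx -160.0 + 1.4142 i$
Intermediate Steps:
$I{\left(p \right)} = 5$ ($I{\left(p \right)} = 4 - -1 = 4 + 1 = 5$)
$A = i \sqrt{2}$ ($A = \sqrt{-2} = i \sqrt{2} \approx 1.4142 i$)
$g{\left(Q,H \right)} = 5 - Q$
$A + 2 \cdot 16 g{\left(10,3 \right)} = i \sqrt{2} + 2 \cdot 16 \left(5 - 10\right) = i \sqrt{2} + 32 \left(5 - 10\right) = i \sqrt{2} + 32 \left(-5\right) = i \sqrt{2} - 160 = -160 + i \sqrt{2}$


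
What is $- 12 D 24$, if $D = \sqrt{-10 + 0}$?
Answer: $- 288 i \sqrt{10} \approx - 910.74 i$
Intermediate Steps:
$D = i \sqrt{10}$ ($D = \sqrt{-10} = i \sqrt{10} \approx 3.1623 i$)
$- 12 D 24 = - 12 i \sqrt{10} \cdot 24 = - 288 i \sqrt{10}$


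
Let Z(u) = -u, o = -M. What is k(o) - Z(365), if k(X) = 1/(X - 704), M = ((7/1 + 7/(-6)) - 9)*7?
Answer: 1493209/4091 ≈ 365.00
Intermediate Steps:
M = -133/6 (M = ((7*1 + 7*(-1/6)) - 9)*7 = ((7 - 7/6) - 9)*7 = (35/6 - 9)*7 = -19/6*7 = -133/6 ≈ -22.167)
o = 133/6 (o = -1*(-133/6) = 133/6 ≈ 22.167)
k(X) = 1/(-704 + X)
k(o) - Z(365) = 1/(-704 + 133/6) - (-1)*365 = 1/(-4091/6) - 1*(-365) = -6/4091 + 365 = 1493209/4091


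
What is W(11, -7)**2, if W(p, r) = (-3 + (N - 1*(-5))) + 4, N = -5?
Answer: 1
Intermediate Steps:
W(p, r) = 1 (W(p, r) = (-3 + (-5 - 1*(-5))) + 4 = (-3 + (-5 + 5)) + 4 = (-3 + 0) + 4 = -3 + 4 = 1)
W(11, -7)**2 = 1**2 = 1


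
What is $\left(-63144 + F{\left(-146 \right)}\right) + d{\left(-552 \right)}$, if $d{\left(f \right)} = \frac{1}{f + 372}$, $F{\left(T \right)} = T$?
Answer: $- \frac{11392201}{180} \approx -63290.0$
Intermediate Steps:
$d{\left(f \right)} = \frac{1}{372 + f}$
$\left(-63144 + F{\left(-146 \right)}\right) + d{\left(-552 \right)} = \left(-63144 - 146\right) + \frac{1}{372 - 552} = -63290 + \frac{1}{-180} = -63290 - \frac{1}{180} = - \frac{11392201}{180}$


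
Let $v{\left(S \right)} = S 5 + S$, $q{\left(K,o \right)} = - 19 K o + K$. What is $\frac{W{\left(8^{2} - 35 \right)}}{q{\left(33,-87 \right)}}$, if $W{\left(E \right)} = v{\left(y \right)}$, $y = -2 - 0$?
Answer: $- \frac{2}{9097} \approx -0.00021985$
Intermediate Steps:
$q{\left(K,o \right)} = K - 19 K o$ ($q{\left(K,o \right)} = - 19 K o + K = K - 19 K o$)
$y = -2$ ($y = -2 + 0 = -2$)
$v{\left(S \right)} = 6 S$ ($v{\left(S \right)} = 5 S + S = 6 S$)
$W{\left(E \right)} = -12$ ($W{\left(E \right)} = 6 \left(-2\right) = -12$)
$\frac{W{\left(8^{2} - 35 \right)}}{q{\left(33,-87 \right)}} = - \frac{12}{33 \left(1 - -1653\right)} = - \frac{12}{33 \left(1 + 1653\right)} = - \frac{12}{33 \cdot 1654} = - \frac{12}{54582} = \left(-12\right) \frac{1}{54582} = - \frac{2}{9097}$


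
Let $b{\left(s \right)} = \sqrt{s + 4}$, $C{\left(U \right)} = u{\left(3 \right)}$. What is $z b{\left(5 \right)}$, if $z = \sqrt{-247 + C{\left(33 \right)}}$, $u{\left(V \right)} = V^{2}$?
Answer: $3 i \sqrt{238} \approx 46.282 i$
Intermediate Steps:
$C{\left(U \right)} = 9$ ($C{\left(U \right)} = 3^{2} = 9$)
$b{\left(s \right)} = \sqrt{4 + s}$
$z = i \sqrt{238}$ ($z = \sqrt{-247 + 9} = \sqrt{-238} = i \sqrt{238} \approx 15.427 i$)
$z b{\left(5 \right)} = i \sqrt{238} \sqrt{4 + 5} = i \sqrt{238} \sqrt{9} = i \sqrt{238} \cdot 3 = 3 i \sqrt{238}$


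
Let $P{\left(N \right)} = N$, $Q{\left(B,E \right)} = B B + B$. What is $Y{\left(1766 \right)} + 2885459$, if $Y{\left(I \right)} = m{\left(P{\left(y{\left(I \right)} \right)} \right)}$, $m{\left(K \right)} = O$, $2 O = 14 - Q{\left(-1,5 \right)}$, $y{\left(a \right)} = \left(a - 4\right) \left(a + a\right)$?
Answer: $2885466$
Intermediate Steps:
$Q{\left(B,E \right)} = B + B^{2}$ ($Q{\left(B,E \right)} = B^{2} + B = B + B^{2}$)
$y{\left(a \right)} = 2 a \left(-4 + a\right)$ ($y{\left(a \right)} = \left(-4 + a\right) 2 a = 2 a \left(-4 + a\right)$)
$O = 7$ ($O = \frac{14 - - (1 - 1)}{2} = \frac{14 - \left(-1\right) 0}{2} = \frac{14 - 0}{2} = \frac{14 + 0}{2} = \frac{1}{2} \cdot 14 = 7$)
$m{\left(K \right)} = 7$
$Y{\left(I \right)} = 7$
$Y{\left(1766 \right)} + 2885459 = 7 + 2885459 = 2885466$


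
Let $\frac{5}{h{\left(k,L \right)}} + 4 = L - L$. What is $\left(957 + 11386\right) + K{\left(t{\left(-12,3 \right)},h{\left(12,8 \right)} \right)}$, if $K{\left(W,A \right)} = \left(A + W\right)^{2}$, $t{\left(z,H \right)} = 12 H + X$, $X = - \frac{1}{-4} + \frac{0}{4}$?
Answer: $13568$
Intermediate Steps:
$h{\left(k,L \right)} = - \frac{5}{4}$ ($h{\left(k,L \right)} = \frac{5}{-4 + \left(L - L\right)} = \frac{5}{-4 + 0} = \frac{5}{-4} = 5 \left(- \frac{1}{4}\right) = - \frac{5}{4}$)
$X = \frac{1}{4}$ ($X = \left(-1\right) \left(- \frac{1}{4}\right) + 0 \cdot \frac{1}{4} = \frac{1}{4} + 0 = \frac{1}{4} \approx 0.25$)
$t{\left(z,H \right)} = \frac{1}{4} + 12 H$ ($t{\left(z,H \right)} = 12 H + \frac{1}{4} = \frac{1}{4} + 12 H$)
$\left(957 + 11386\right) + K{\left(t{\left(-12,3 \right)},h{\left(12,8 \right)} \right)} = \left(957 + 11386\right) + \left(- \frac{5}{4} + \left(\frac{1}{4} + 12 \cdot 3\right)\right)^{2} = 12343 + \left(- \frac{5}{4} + \left(\frac{1}{4} + 36\right)\right)^{2} = 12343 + \left(- \frac{5}{4} + \frac{145}{4}\right)^{2} = 12343 + 35^{2} = 12343 + 1225 = 13568$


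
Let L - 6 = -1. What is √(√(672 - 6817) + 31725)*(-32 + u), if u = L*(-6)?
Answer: -62*√(31725 + I*√6145) ≈ -11043.0 - 13.643*I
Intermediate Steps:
L = 5 (L = 6 - 1 = 5)
u = -30 (u = 5*(-6) = -30)
√(√(672 - 6817) + 31725)*(-32 + u) = √(√(672 - 6817) + 31725)*(-32 - 30) = √(√(-6145) + 31725)*(-62) = √(I*√6145 + 31725)*(-62) = √(31725 + I*√6145)*(-62) = -62*√(31725 + I*√6145)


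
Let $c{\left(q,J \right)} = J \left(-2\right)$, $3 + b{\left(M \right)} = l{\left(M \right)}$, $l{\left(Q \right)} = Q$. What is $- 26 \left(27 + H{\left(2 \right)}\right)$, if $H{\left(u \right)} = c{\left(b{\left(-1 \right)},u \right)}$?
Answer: $-598$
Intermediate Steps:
$b{\left(M \right)} = -3 + M$
$c{\left(q,J \right)} = - 2 J$
$H{\left(u \right)} = - 2 u$
$- 26 \left(27 + H{\left(2 \right)}\right) = - 26 \left(27 - 4\right) = \left(-26\right) 23 = -598$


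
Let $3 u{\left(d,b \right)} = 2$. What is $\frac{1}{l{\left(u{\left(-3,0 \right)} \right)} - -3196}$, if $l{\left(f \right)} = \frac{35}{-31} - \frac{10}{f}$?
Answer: $\frac{31}{98576} \approx 0.00031448$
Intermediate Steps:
$u{\left(d,b \right)} = \frac{2}{3}$ ($u{\left(d,b \right)} = \frac{1}{3} \cdot 2 = \frac{2}{3}$)
$l{\left(f \right)} = - \frac{35}{31} - \frac{10}{f}$ ($l{\left(f \right)} = 35 \left(- \frac{1}{31}\right) - \frac{10}{f} = - \frac{35}{31} - \frac{10}{f}$)
$\frac{1}{l{\left(u{\left(-3,0 \right)} \right)} - -3196} = \frac{1}{\left(- \frac{35}{31} - \frac{10}{\frac{2}{3}}\right) - -3196} = \frac{1}{\left(- \frac{35}{31} - 15\right) + 3196} = \frac{1}{- \frac{500}{31} + 3196} = \frac{1}{\frac{98576}{31}} = \frac{31}{98576}$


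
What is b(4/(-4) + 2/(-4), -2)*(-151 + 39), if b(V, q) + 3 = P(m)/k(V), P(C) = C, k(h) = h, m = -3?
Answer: 112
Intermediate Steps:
b(V, q) = -3 - 3/V
b(4/(-4) + 2/(-4), -2)*(-151 + 39) = (-3 - 3/(4/(-4) + 2/(-4)))*(-151 + 39) = (-3 - 3/(4*(-¼) + 2*(-¼)))*(-112) = (-3 - 3/(-1 - ½))*(-112) = (-3 - 3/(-3/2))*(-112) = (-3 - 3*(-⅔))*(-112) = (-3 + 2)*(-112) = -1*(-112) = 112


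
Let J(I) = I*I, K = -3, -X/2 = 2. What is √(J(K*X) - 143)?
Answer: 1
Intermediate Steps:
X = -4 (X = -2*2 = -4)
J(I) = I²
√(J(K*X) - 143) = √((-3*(-4))² - 143) = √(12² - 143) = √(144 - 143) = √1 = 1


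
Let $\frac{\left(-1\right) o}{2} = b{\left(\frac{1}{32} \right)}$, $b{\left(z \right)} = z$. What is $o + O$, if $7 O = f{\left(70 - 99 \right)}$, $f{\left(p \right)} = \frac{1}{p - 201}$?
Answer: $- \frac{813}{12880} \approx -0.063121$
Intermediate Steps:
$f{\left(p \right)} = \frac{1}{-201 + p}$
$O = - \frac{1}{1610}$ ($O = \frac{1}{7 \left(-201 + \left(70 - 99\right)\right)} = \frac{1}{7 \left(-201 - 29\right)} = \frac{1}{7 \left(-230\right)} = \frac{1}{7} \left(- \frac{1}{230}\right) = - \frac{1}{1610} \approx -0.00062112$)
$o = - \frac{1}{16}$ ($o = - \frac{2}{32} = \left(-2\right) \frac{1}{32} = - \frac{1}{16} \approx -0.0625$)
$o + O = - \frac{1}{16} - \frac{1}{1610} = - \frac{813}{12880}$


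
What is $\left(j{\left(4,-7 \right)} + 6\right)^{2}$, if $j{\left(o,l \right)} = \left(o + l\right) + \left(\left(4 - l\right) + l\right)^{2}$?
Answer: $361$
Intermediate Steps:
$j{\left(o,l \right)} = 16 + l + o$ ($j{\left(o,l \right)} = \left(l + o\right) + 4^{2} = \left(l + o\right) + 16 = 16 + l + o$)
$\left(j{\left(4,-7 \right)} + 6\right)^{2} = \left(\left(16 - 7 + 4\right) + 6\right)^{2} = \left(13 + 6\right)^{2} = 19^{2} = 361$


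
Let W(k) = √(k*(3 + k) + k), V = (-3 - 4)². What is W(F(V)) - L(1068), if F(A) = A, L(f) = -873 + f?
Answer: -195 + 7*√53 ≈ -144.04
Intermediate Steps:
V = 49 (V = (-7)² = 49)
W(k) = √(k + k*(3 + k))
W(F(V)) - L(1068) = √(49*(4 + 49)) - (-873 + 1068) = √(49*53) - 1*195 = √2597 - 195 = 7*√53 - 195 = -195 + 7*√53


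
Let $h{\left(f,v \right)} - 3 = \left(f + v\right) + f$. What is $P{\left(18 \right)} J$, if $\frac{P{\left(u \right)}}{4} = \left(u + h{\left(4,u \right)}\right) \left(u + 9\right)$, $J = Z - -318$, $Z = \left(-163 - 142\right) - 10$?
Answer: $15228$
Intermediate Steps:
$h{\left(f,v \right)} = 3 + v + 2 f$ ($h{\left(f,v \right)} = 3 + \left(\left(f + v\right) + f\right) = 3 + \left(v + 2 f\right) = 3 + v + 2 f$)
$Z = -315$ ($Z = -305 - 10 = -315$)
$J = 3$ ($J = -315 - -318 = -315 + 318 = 3$)
$P{\left(u \right)} = 4 \left(9 + u\right) \left(11 + 2 u\right)$ ($P{\left(u \right)} = 4 \left(u + \left(3 + u + 2 \cdot 4\right)\right) \left(u + 9\right) = 4 \left(u + \left(3 + u + 8\right)\right) \left(9 + u\right) = 4 \left(u + \left(11 + u\right)\right) \left(9 + u\right) = 4 \left(11 + 2 u\right) \left(9 + u\right) = 4 \left(9 + u\right) \left(11 + 2 u\right)$)
$P{\left(18 \right)} J = \left(396 + 8 \cdot 18^{2} + 116 \cdot 18\right) 3 = \left(396 + 8 \cdot 324 + 2088\right) 3 = \left(396 + 2592 + 2088\right) 3 = 5076 \cdot 3 = 15228$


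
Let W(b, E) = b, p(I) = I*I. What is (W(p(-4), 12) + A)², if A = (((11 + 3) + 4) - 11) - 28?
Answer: 25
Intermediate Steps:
p(I) = I²
A = -21 (A = ((14 + 4) - 11) - 28 = (18 - 11) - 28 = 7 - 28 = -21)
(W(p(-4), 12) + A)² = ((-4)² - 21)² = (16 - 21)² = (-5)² = 25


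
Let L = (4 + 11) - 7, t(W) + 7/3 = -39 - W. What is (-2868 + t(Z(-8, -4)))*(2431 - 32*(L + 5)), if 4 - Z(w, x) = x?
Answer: -17635280/3 ≈ -5.8784e+6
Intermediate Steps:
Z(w, x) = 4 - x
t(W) = -124/3 - W (t(W) = -7/3 + (-39 - W) = -124/3 - W)
L = 8 (L = 15 - 7 = 8)
(-2868 + t(Z(-8, -4)))*(2431 - 32*(L + 5)) = (-2868 + (-124/3 - (4 - 1*(-4))))*(2431 - 32*(8 + 5)) = (-2868 + (-124/3 - (4 + 4)))*(2431 - 32*13) = (-2868 + (-124/3 - 1*8))*(2431 - 416) = (-2868 + (-124/3 - 8))*2015 = (-2868 - 148/3)*2015 = -8752/3*2015 = -17635280/3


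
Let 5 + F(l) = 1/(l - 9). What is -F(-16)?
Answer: 126/25 ≈ 5.0400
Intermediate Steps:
F(l) = -5 + 1/(-9 + l) (F(l) = -5 + 1/(l - 9) = -5 + 1/(-9 + l))
-F(-16) = -(46 - 5*(-16))/(-9 - 16) = -(46 + 80)/(-25) = -(-1)*126/25 = -1*(-126/25) = 126/25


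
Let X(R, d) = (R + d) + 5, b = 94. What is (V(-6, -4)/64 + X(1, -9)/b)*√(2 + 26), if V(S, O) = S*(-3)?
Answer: 375*√7/752 ≈ 1.3194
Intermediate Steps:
V(S, O) = -3*S
X(R, d) = 5 + R + d
(V(-6, -4)/64 + X(1, -9)/b)*√(2 + 26) = (-3*(-6)/64 + (5 + 1 - 9)/94)*√(2 + 26) = (18*(1/64) - 3*1/94)*√28 = (9/32 - 3/94)*(2*√7) = 375*(2*√7)/1504 = 375*√7/752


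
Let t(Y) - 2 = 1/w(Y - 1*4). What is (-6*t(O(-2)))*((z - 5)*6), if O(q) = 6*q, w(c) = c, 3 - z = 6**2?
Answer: 5301/2 ≈ 2650.5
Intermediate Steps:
z = -33 (z = 3 - 1*6**2 = 3 - 1*36 = 3 - 36 = -33)
t(Y) = 2 + 1/(-4 + Y) (t(Y) = 2 + 1/(Y - 1*4) = 2 + 1/(Y - 4) = 2 + 1/(-4 + Y))
(-6*t(O(-2)))*((z - 5)*6) = (-6*(-7 + 2*(6*(-2)))/(-4 + 6*(-2)))*((-33 - 5)*6) = (-6*(-7 + 2*(-12))/(-4 - 12))*(-38*6) = -6*(-7 - 24)/(-16)*(-228) = -(-3)*(-31)/8*(-228) = -6*31/16*(-228) = -93/8*(-228) = 5301/2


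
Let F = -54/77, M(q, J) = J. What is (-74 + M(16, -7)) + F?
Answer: -6291/77 ≈ -81.701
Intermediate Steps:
F = -54/77 (F = -54*1/77 = -54/77 ≈ -0.70130)
(-74 + M(16, -7)) + F = (-74 - 7) - 54/77 = -81 - 54/77 = -6291/77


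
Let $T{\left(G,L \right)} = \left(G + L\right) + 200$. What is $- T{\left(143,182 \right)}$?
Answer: $-525$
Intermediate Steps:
$T{\left(G,L \right)} = 200 + G + L$
$- T{\left(143,182 \right)} = - (200 + 143 + 182) = \left(-1\right) 525 = -525$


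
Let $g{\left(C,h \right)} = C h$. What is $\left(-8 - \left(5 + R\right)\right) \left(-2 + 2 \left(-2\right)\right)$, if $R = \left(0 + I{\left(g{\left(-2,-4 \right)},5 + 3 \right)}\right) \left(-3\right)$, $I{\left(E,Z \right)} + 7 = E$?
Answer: $60$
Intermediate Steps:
$I{\left(E,Z \right)} = -7 + E$
$R = -3$ ($R = \left(0 - -1\right) \left(-3\right) = \left(0 + \left(-7 + 8\right)\right) \left(-3\right) = \left(0 + 1\right) \left(-3\right) = 1 \left(-3\right) = -3$)
$\left(-8 - \left(5 + R\right)\right) \left(-2 + 2 \left(-2\right)\right) = \left(-8 - 2\right) \left(-2 + 2 \left(-2\right)\right) = \left(-8 + \left(-5 + 3\right)\right) \left(-2 - 4\right) = \left(-8 - 2\right) \left(-6\right) = \left(-10\right) \left(-6\right) = 60$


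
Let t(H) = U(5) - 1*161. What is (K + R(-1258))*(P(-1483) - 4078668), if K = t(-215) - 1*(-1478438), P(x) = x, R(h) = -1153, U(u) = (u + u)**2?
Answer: -6027296980824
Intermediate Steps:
U(u) = 4*u**2 (U(u) = (2*u)**2 = 4*u**2)
t(H) = -61 (t(H) = 4*5**2 - 1*161 = 4*25 - 161 = 100 - 161 = -61)
K = 1478377 (K = -61 - 1*(-1478438) = -61 + 1478438 = 1478377)
(K + R(-1258))*(P(-1483) - 4078668) = (1478377 - 1153)*(-1483 - 4078668) = 1477224*(-4080151) = -6027296980824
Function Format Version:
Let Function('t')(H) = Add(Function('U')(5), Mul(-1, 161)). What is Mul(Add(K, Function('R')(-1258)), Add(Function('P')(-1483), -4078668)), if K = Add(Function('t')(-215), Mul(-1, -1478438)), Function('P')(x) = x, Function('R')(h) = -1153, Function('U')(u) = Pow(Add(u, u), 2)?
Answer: -6027296980824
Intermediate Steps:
Function('U')(u) = Mul(4, Pow(u, 2)) (Function('U')(u) = Pow(Mul(2, u), 2) = Mul(4, Pow(u, 2)))
Function('t')(H) = -61 (Function('t')(H) = Add(Mul(4, Pow(5, 2)), Mul(-1, 161)) = Add(Mul(4, 25), -161) = Add(100, -161) = -61)
K = 1478377 (K = Add(-61, Mul(-1, -1478438)) = Add(-61, 1478438) = 1478377)
Mul(Add(K, Function('R')(-1258)), Add(Function('P')(-1483), -4078668)) = Mul(Add(1478377, -1153), Add(-1483, -4078668)) = Mul(1477224, -4080151) = -6027296980824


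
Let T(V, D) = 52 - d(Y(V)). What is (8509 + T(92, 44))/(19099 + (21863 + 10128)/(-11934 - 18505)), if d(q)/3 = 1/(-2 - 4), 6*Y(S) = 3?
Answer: 521206997/1162644940 ≈ 0.44829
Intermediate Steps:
Y(S) = ½ (Y(S) = (⅙)*3 = ½)
d(q) = -½ (d(q) = 3/(-2 - 4) = 3/(-6) = 3*(-⅙) = -½)
T(V, D) = 105/2 (T(V, D) = 52 - 1*(-½) = 52 + ½ = 105/2)
(8509 + T(92, 44))/(19099 + (21863 + 10128)/(-11934 - 18505)) = (8509 + 105/2)/(19099 + (21863 + 10128)/(-11934 - 18505)) = 17123/(2*(19099 + 31991/(-30439))) = 17123/(2*(19099 + 31991*(-1/30439))) = 17123/(2*(19099 - 31991/30439)) = 17123/(2*(581322470/30439)) = (17123/2)*(30439/581322470) = 521206997/1162644940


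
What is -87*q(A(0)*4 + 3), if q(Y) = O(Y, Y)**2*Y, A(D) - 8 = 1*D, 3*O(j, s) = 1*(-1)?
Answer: -1015/3 ≈ -338.33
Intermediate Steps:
O(j, s) = -1/3 (O(j, s) = (1*(-1))/3 = (1/3)*(-1) = -1/3)
A(D) = 8 + D (A(D) = 8 + 1*D = 8 + D)
q(Y) = Y/9 (q(Y) = (-1/3)**2*Y = Y/9)
-87*q(A(0)*4 + 3) = -29*((8 + 0)*4 + 3)/3 = -29*(8*4 + 3)/3 = -29*(32 + 3)/3 = -29*35/3 = -87*35/9 = -1015/3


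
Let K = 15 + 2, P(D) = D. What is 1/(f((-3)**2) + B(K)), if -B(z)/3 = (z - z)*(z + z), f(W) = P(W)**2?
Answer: 1/81 ≈ 0.012346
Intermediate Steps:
K = 17
f(W) = W**2
B(z) = 0 (B(z) = -3*(z - z)*(z + z) = -0*2*z = -3*0 = 0)
1/(f((-3)**2) + B(K)) = 1/(((-3)**2)**2 + 0) = 1/(9**2 + 0) = 1/(81 + 0) = 1/81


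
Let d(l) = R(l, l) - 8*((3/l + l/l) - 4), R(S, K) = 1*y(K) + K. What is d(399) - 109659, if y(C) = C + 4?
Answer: -14474797/133 ≈ -1.0883e+5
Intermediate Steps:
y(C) = 4 + C
R(S, K) = 4 + 2*K (R(S, K) = 1*(4 + K) + K = (4 + K) + K = 4 + 2*K)
d(l) = 28 - 24/l + 2*l (d(l) = (4 + 2*l) - 8*((3/l + l/l) - 4) = (4 + 2*l) - 8*((3/l + 1) - 4) = (4 + 2*l) - 8*((1 + 3/l) - 4) = (4 + 2*l) - 8*(-3 + 3/l) = (4 + 2*l) - (-24 + 24/l) = (4 + 2*l) + (24 - 24/l) = 28 - 24/l + 2*l)
d(399) - 109659 = (28 - 24/399 + 2*399) - 109659 = (28 - 24*1/399 + 798) - 109659 = (28 - 8/133 + 798) - 109659 = 109850/133 - 109659 = -14474797/133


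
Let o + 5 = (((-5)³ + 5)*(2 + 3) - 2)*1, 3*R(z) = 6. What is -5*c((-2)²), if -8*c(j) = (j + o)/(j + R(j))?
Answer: -1005/16 ≈ -62.813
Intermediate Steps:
R(z) = 2 (R(z) = (⅓)*6 = 2)
o = -607 (o = -5 + (((-5)³ + 5)*(2 + 3) - 2)*1 = -5 + ((-125 + 5)*5 - 2)*1 = -5 + (-120*5 - 2)*1 = -5 + (-600 - 2)*1 = -5 - 602*1 = -5 - 602 = -607)
c(j) = -(-607 + j)/(8*(2 + j)) (c(j) = -(j - 607)/(8*(j + 2)) = -(-607 + j)/(8*(2 + j)))
-5*c((-2)²) = -5*(607 - 1*(-2)²)/(8*(2 + (-2)²)) = -5*(607 - 1*4)/(8*(2 + 4)) = -5*(607 - 4)/(8*6) = -5*603/(8*6) = -5*201/16 = -1005/16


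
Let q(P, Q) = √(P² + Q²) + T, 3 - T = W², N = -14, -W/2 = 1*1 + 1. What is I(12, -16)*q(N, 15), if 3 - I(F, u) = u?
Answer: -247 + 19*√421 ≈ 142.85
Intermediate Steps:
I(F, u) = 3 - u
W = -4 (W = -2*(1*1 + 1) = -2*(1 + 1) = -2*2 = -4)
T = -13 (T = 3 - 1*(-4)² = 3 - 1*16 = 3 - 16 = -13)
q(P, Q) = -13 + √(P² + Q²) (q(P, Q) = √(P² + Q²) - 13 = -13 + √(P² + Q²))
I(12, -16)*q(N, 15) = (3 - 1*(-16))*(-13 + √((-14)² + 15²)) = (3 + 16)*(-13 + √(196 + 225)) = 19*(-13 + √421) = -247 + 19*√421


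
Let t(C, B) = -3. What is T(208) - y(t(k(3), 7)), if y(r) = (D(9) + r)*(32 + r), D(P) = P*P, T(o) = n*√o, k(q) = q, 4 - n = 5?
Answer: -2262 - 4*√13 ≈ -2276.4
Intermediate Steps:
n = -1 (n = 4 - 1*5 = 4 - 5 = -1)
T(o) = -√o
D(P) = P²
y(r) = (32 + r)*(81 + r) (y(r) = (9² + r)*(32 + r) = (81 + r)*(32 + r) = (32 + r)*(81 + r))
T(208) - y(t(k(3), 7)) = -√208 - (2592 + (-3)² + 113*(-3)) = -4*√13 - (2592 + 9 - 339) = -4*√13 - 1*2262 = -4*√13 - 2262 = -2262 - 4*√13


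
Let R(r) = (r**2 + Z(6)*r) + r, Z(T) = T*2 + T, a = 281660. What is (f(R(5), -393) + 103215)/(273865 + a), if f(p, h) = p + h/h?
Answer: 103336/555525 ≈ 0.18602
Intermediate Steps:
Z(T) = 3*T (Z(T) = 2*T + T = 3*T)
R(r) = r**2 + 19*r (R(r) = (r**2 + (3*6)*r) + r = (r**2 + 18*r) + r = r**2 + 19*r)
f(p, h) = 1 + p (f(p, h) = p + 1 = 1 + p)
(f(R(5), -393) + 103215)/(273865 + a) = ((1 + 5*(19 + 5)) + 103215)/(273865 + 281660) = ((1 + 5*24) + 103215)/555525 = ((1 + 120) + 103215)*(1/555525) = (121 + 103215)*(1/555525) = 103336*(1/555525) = 103336/555525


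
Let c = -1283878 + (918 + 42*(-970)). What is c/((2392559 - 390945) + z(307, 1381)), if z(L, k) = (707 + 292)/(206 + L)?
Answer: -25150300/38030703 ≈ -0.66132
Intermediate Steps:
z(L, k) = 999/(206 + L)
c = -1323700 (c = -1283878 + (918 - 40740) = -1283878 - 39822 = -1323700)
c/((2392559 - 390945) + z(307, 1381)) = -1323700/((2392559 - 390945) + 999/(206 + 307)) = -1323700/(2001614 + 999/513) = -1323700/(2001614 + 999*(1/513)) = -1323700/(2001614 + 37/19) = -1323700/38030703/19 = -1323700*19/38030703 = -25150300/38030703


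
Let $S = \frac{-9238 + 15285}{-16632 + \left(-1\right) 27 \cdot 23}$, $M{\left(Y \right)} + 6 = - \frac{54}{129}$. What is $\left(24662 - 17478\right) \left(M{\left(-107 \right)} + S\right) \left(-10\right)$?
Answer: $\frac{360769632160}{741879} \approx 4.8629 \cdot 10^{5}$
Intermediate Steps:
$M{\left(Y \right)} = - \frac{276}{43}$ ($M{\left(Y \right)} = -6 - \frac{54}{129} = -6 - \frac{18}{43} = - \frac{276}{43}$)
$S = - \frac{6047}{17253}$ ($S = \frac{6047}{-16632 - 621} = \frac{6047}{-17253} = 6047 \left(- \frac{1}{17253}\right) = - \frac{6047}{17253} \approx -0.35049$)
$\left(24662 - 17478\right) \left(M{\left(-107 \right)} + S\right) \left(-10\right) = \left(24662 - 17478\right) \left(- \frac{276}{43} - \frac{6047}{17253}\right) \left(-10\right) = 7184 \left(- \frac{5021849}{741879}\right) \left(-10\right) = \left(- \frac{36076963216}{741879}\right) \left(-10\right) = \frac{360769632160}{741879}$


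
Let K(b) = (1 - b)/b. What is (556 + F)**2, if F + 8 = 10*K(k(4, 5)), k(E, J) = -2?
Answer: 284089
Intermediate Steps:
K(b) = (1 - b)/b
F = -23 (F = -8 + 10*((1 - 1*(-2))/(-2)) = -8 + 10*(-(1 + 2)/2) = -8 + 10*(-1/2*3) = -8 + 10*(-3/2) = -8 - 15 = -23)
(556 + F)**2 = (556 - 23)**2 = 533**2 = 284089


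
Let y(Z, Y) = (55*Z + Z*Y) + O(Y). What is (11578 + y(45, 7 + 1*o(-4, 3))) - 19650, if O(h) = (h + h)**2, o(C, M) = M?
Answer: -4747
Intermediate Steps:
O(h) = 4*h**2 (O(h) = (2*h)**2 = 4*h**2)
y(Z, Y) = 4*Y**2 + 55*Z + Y*Z (y(Z, Y) = (55*Z + Z*Y) + 4*Y**2 = (55*Z + Y*Z) + 4*Y**2 = 4*Y**2 + 55*Z + Y*Z)
(11578 + y(45, 7 + 1*o(-4, 3))) - 19650 = (11578 + (4*(7 + 1*3)**2 + 55*45 + (7 + 1*3)*45)) - 19650 = (11578 + (4*(7 + 3)**2 + 2475 + (7 + 3)*45)) - 19650 = (11578 + (4*10**2 + 2475 + 10*45)) - 19650 = (11578 + (4*100 + 2475 + 450)) - 19650 = (11578 + (400 + 2475 + 450)) - 19650 = (11578 + 3325) - 19650 = 14903 - 19650 = -4747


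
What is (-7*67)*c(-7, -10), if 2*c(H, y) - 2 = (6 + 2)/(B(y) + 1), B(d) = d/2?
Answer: 0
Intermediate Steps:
B(d) = d/2 (B(d) = d*(1/2) = d/2)
c(H, y) = 1 + 4/(1 + y/2) (c(H, y) = 1 + ((6 + 2)/(y/2 + 1))/2 = 1 + (8/(1 + y/2))/2 = 1 + 4/(1 + y/2))
(-7*67)*c(-7, -10) = (-7*67)*((10 - 10)/(2 - 10)) = -469*0/(-8) = -(-469)*0/8 = -469*0 = 0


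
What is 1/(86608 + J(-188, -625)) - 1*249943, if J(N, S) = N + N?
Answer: -21553084775/86232 ≈ -2.4994e+5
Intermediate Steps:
J(N, S) = 2*N
1/(86608 + J(-188, -625)) - 1*249943 = 1/(86608 + 2*(-188)) - 1*249943 = 1/(86608 - 376) - 249943 = 1/86232 - 249943 = -21553084775/86232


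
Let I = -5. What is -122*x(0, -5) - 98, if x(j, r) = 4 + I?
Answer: 24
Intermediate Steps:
x(j, r) = -1 (x(j, r) = 4 - 5 = -1)
-122*x(0, -5) - 98 = -122*(-1) - 98 = 122 - 98 = 24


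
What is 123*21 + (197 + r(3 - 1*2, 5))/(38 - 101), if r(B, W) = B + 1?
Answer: 162530/63 ≈ 2579.8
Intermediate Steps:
r(B, W) = 1 + B
123*21 + (197 + r(3 - 1*2, 5))/(38 - 101) = 123*21 + (197 + (1 + (3 - 1*2)))/(38 - 101) = 2583 + (197 + (1 + (3 - 2)))/(-63) = 2583 + (197 + (1 + 1))*(-1/63) = 2583 + (197 + 2)*(-1/63) = 2583 + 199*(-1/63) = 2583 - 199/63 = 162530/63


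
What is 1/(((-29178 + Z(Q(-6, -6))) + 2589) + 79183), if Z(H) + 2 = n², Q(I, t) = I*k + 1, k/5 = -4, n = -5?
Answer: 1/52617 ≈ 1.9005e-5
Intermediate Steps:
k = -20 (k = 5*(-4) = -20)
Q(I, t) = 1 - 20*I (Q(I, t) = I*(-20) + 1 = -20*I + 1 = 1 - 20*I)
Z(H) = 23 (Z(H) = -2 + (-5)² = -2 + 25 = 23)
1/(((-29178 + Z(Q(-6, -6))) + 2589) + 79183) = 1/(((-29178 + 23) + 2589) + 79183) = 1/((-29155 + 2589) + 79183) = 1/(-26566 + 79183) = 1/52617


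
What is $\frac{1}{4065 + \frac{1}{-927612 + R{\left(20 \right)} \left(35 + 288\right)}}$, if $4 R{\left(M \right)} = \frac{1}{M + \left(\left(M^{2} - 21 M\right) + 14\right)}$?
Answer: $\frac{51945949}{211160282629} \approx 0.000246$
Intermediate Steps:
$R{\left(M \right)} = \frac{1}{4 \left(14 + M^{2} - 20 M\right)}$ ($R{\left(M \right)} = \frac{1}{4 \left(M + \left(\left(M^{2} - 21 M\right) + 14\right)\right)} = \frac{1}{4 \left(M + \left(14 + M^{2} - 21 M\right)\right)} = \frac{1}{4 \left(14 + M^{2} - 20 M\right)}$)
$\frac{1}{4065 + \frac{1}{-927612 + R{\left(20 \right)} \left(35 + 288\right)}} = \frac{1}{4065 + \frac{1}{-927612 + \frac{1}{4 \left(14 + 20^{2} - 400\right)} \left(35 + 288\right)}} = \frac{1}{4065 + \frac{1}{-927612 + \frac{1}{4 \left(14 + 400 - 400\right)} 323}} = \frac{1}{4065 + \frac{1}{-927612 + \frac{1}{4 \cdot 14} \cdot 323}} = \frac{1}{4065 + \frac{1}{-927612 + \frac{1}{4} \cdot \frac{1}{14} \cdot 323}} = \frac{1}{4065 + \frac{1}{-927612 + \frac{1}{56} \cdot 323}} = \frac{1}{4065 + \frac{1}{-927612 + \frac{323}{56}}} = \frac{1}{4065 + \frac{1}{- \frac{51945949}{56}}} = \frac{1}{4065 - \frac{56}{51945949}} = \frac{1}{\frac{211160282629}{51945949}} = \frac{51945949}{211160282629}$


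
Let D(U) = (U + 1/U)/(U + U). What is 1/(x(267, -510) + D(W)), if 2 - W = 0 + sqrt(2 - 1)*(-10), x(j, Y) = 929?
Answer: 288/267697 ≈ 0.0010758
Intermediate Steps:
W = 12 (W = 2 - (0 + sqrt(2 - 1)*(-10)) = 2 - (0 + sqrt(1)*(-10)) = 2 - (0 + 1*(-10)) = 2 - (0 - 10) = 2 - 1*(-10) = 2 + 10 = 12)
D(U) = (U + 1/U)/(2*U) (D(U) = (U + 1/U)/((2*U)) = (U + 1/U)*(1/(2*U)) = (U + 1/U)/(2*U))
1/(x(267, -510) + D(W)) = 1/(929 + (1/2)*(1 + 12**2)/12**2) = 1/(929 + (1/2)*(1/144)*(1 + 144)) = 1/(929 + (1/2)*(1/144)*145) = 1/(929 + 145/288) = 1/(267697/288) = 288/267697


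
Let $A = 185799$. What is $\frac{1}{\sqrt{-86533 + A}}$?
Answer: $\frac{\sqrt{99266}}{99266} \approx 0.0031739$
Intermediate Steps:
$\frac{1}{\sqrt{-86533 + A}} = \frac{1}{\sqrt{-86533 + 185799}} = \frac{1}{\sqrt{99266}} = \frac{\sqrt{99266}}{99266}$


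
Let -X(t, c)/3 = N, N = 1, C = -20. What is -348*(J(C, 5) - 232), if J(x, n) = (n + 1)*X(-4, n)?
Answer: 87000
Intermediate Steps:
X(t, c) = -3 (X(t, c) = -3*1 = -3)
J(x, n) = -3 - 3*n (J(x, n) = (n + 1)*(-3) = (1 + n)*(-3) = -3 - 3*n)
-348*(J(C, 5) - 232) = -348*((-3 - 3*5) - 232) = -348*((-3 - 15) - 232) = -348*(-18 - 232) = -348*(-250) = 87000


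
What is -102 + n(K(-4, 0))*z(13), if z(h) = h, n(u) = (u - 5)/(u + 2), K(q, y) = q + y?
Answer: -87/2 ≈ -43.500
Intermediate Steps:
n(u) = (-5 + u)/(2 + u)
-102 + n(K(-4, 0))*z(13) = -102 + ((-5 + (-4 + 0))/(2 + (-4 + 0)))*13 = -102 + ((-5 - 4)/(2 - 4))*13 = -102 + (-9/(-2))*13 = -102 - ½*(-9)*13 = -102 + (9/2)*13 = -102 + 117/2 = -87/2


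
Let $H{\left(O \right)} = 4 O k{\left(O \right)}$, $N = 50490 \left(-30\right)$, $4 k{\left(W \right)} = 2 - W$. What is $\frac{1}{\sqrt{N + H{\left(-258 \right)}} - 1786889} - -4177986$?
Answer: $\frac{13340200169425869697}{3192973880101} - \frac{2 i \sqrt{395445}}{3192973880101} \approx 4.178 \cdot 10^{6} - 3.9389 \cdot 10^{-10} i$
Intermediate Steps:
$k{\left(W \right)} = \frac{1}{2} - \frac{W}{4}$ ($k{\left(W \right)} = \frac{2 - W}{4} = \frac{1}{2} - \frac{W}{4}$)
$N = -1514700$
$H{\left(O \right)} = 4 O \left(\frac{1}{2} - \frac{O}{4}\right)$
$\frac{1}{\sqrt{N + H{\left(-258 \right)}} - 1786889} - -4177986 = \frac{1}{\sqrt{-1514700 - 258 \left(2 - -258\right)} - 1786889} - -4177986 = \frac{1}{\sqrt{-1514700 - 258 \left(2 + 258\right)} - 1786889} + 4177986 = \frac{1}{\sqrt{-1514700 - 67080} - 1786889} + 4177986 = \frac{1}{\sqrt{-1581780} - 1786889} + 4177986 = \frac{1}{2 i \sqrt{395445} - 1786889} + 4177986 = \frac{1}{-1786889 + 2 i \sqrt{395445}} + 4177986 = 4177986 + \frac{1}{-1786889 + 2 i \sqrt{395445}}$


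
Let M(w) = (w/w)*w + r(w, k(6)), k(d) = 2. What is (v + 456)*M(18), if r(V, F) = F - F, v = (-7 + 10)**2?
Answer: 8370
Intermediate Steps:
v = 9 (v = 3**2 = 9)
r(V, F) = 0
M(w) = w (M(w) = (w/w)*w + 0 = 1*w + 0 = w + 0 = w)
(v + 456)*M(18) = (9 + 456)*18 = 465*18 = 8370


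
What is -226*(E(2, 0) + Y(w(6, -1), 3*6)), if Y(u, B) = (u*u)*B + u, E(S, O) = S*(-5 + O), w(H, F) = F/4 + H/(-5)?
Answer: -596527/100 ≈ -5965.3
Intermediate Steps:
w(H, F) = -H/5 + F/4 (w(H, F) = F*(¼) + H*(-⅕) = F/4 - H/5 = -H/5 + F/4)
Y(u, B) = u + B*u² (Y(u, B) = u²*B + u = B*u² + u = u + B*u²)
-226*(E(2, 0) + Y(w(6, -1), 3*6)) = -226*(2*(-5 + 0) + (-⅕*6 + (¼)*(-1))*(1 + (3*6)*(-⅕*6 + (¼)*(-1)))) = -226*(2*(-5) + (-6/5 - ¼)*(1 + 18*(-6/5 - ¼))) = -226*(-10 - 29*(1 + 18*(-29/20))/20) = -226*(-10 - 29*(1 - 261/10)/20) = -226*(-10 - 29/20*(-251/10)) = -226*(-10 + 7279/200) = -226*5279/200 = -596527/100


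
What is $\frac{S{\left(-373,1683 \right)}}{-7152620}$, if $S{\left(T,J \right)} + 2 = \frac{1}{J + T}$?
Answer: $\frac{2619}{9369932200} \approx 2.7951 \cdot 10^{-7}$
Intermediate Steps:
$S{\left(T,J \right)} = -2 + \frac{1}{J + T}$
$\frac{S{\left(-373,1683 \right)}}{-7152620} = \frac{\frac{1}{1683 - 373} \left(1 - 3366 - -746\right)}{-7152620} = \frac{1 - 3366 + 746}{1310} \left(- \frac{1}{7152620}\right) = \frac{1}{1310} \left(-2619\right) \left(- \frac{1}{7152620}\right) = \left(- \frac{2619}{1310}\right) \left(- \frac{1}{7152620}\right) = \frac{2619}{9369932200}$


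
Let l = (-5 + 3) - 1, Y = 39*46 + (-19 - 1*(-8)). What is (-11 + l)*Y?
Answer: -24962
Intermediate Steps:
Y = 1783 (Y = 1794 + (-19 + 8) = 1794 - 11 = 1783)
l = -3 (l = -2 - 1 = -3)
(-11 + l)*Y = (-11 - 3)*1783 = -14*1783 = -24962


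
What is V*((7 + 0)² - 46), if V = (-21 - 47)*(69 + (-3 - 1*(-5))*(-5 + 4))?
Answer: -13668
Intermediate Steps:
V = -4556 (V = -68*(69 + (-3 + 5)*(-1)) = -68*(69 + 2*(-1)) = -68*(69 - 2) = -68*67 = -4556)
V*((7 + 0)² - 46) = -4556*((7 + 0)² - 46) = -4556*(7² - 46) = -4556*(49 - 46) = -4556*3 = -13668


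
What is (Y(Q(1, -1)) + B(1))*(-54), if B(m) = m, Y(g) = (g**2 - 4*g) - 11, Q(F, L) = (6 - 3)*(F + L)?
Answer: 540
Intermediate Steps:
Q(F, L) = 3*F + 3*L (Q(F, L) = 3*(F + L) = 3*F + 3*L)
Y(g) = -11 + g**2 - 4*g
(Y(Q(1, -1)) + B(1))*(-54) = ((-11 + (3*1 + 3*(-1))**2 - 4*(3*1 + 3*(-1))) + 1)*(-54) = ((-11 + (3 - 3)**2 - 4*(3 - 3)) + 1)*(-54) = ((-11 + 0**2 - 4*0) + 1)*(-54) = ((-11 + 0 + 0) + 1)*(-54) = (-11 + 1)*(-54) = -10*(-54) = 540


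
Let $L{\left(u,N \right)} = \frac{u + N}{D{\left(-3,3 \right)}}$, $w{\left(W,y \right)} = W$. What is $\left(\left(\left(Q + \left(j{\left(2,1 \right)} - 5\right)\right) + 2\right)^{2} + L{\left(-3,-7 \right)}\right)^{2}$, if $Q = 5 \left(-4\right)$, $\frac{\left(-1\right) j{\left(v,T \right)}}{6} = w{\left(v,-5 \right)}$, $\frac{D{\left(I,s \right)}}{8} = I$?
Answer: $\frac{216237025}{144} \approx 1.5016 \cdot 10^{6}$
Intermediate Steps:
$D{\left(I,s \right)} = 8 I$
$j{\left(v,T \right)} = - 6 v$
$Q = -20$
$L{\left(u,N \right)} = - \frac{N}{24} - \frac{u}{24}$ ($L{\left(u,N \right)} = \frac{u + N}{8 \left(-3\right)} = \frac{N + u}{-24} = \left(N + u\right) \left(- \frac{1}{24}\right) = - \frac{N}{24} - \frac{u}{24}$)
$\left(\left(\left(Q + \left(j{\left(2,1 \right)} - 5\right)\right) + 2\right)^{2} + L{\left(-3,-7 \right)}\right)^{2} = \left(\left(\left(-20 - 17\right) + 2\right)^{2} - - \frac{5}{12}\right)^{2} = \left(\left(\left(-20 - 17\right) + 2\right)^{2} + \left(\frac{7}{24} + \frac{1}{8}\right)\right)^{2} = \left(\left(\left(-20 - 17\right) + 2\right)^{2} + \frac{5}{12}\right)^{2} = \left(\left(-37 + 2\right)^{2} + \frac{5}{12}\right)^{2} = \left(\left(-35\right)^{2} + \frac{5}{12}\right)^{2} = \left(1225 + \frac{5}{12}\right)^{2} = \left(\frac{14705}{12}\right)^{2} = \frac{216237025}{144}$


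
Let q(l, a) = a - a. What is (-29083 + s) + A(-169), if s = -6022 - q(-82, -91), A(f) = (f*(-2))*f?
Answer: -92227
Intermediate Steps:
q(l, a) = 0
A(f) = -2*f² (A(f) = (-2*f)*f = -2*f²)
s = -6022 (s = -6022 - 1*0 = -6022 + 0 = -6022)
(-29083 + s) + A(-169) = (-29083 - 6022) - 2*(-169)² = -35105 - 2*28561 = -35105 - 57122 = -92227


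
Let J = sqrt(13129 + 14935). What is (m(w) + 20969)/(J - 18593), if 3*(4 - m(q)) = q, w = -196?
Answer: -234699439/207402951 - 50492*sqrt(1754)/207402951 ≈ -1.1418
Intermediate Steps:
m(q) = 4 - q/3
J = 4*sqrt(1754) (J = sqrt(28064) = 4*sqrt(1754) ≈ 167.52)
(m(w) + 20969)/(J - 18593) = ((4 - 1/3*(-196)) + 20969)/(4*sqrt(1754) - 18593) = ((4 + 196/3) + 20969)/(-18593 + 4*sqrt(1754)) = (208/3 + 20969)/(-18593 + 4*sqrt(1754)) = 63115/(3*(-18593 + 4*sqrt(1754)))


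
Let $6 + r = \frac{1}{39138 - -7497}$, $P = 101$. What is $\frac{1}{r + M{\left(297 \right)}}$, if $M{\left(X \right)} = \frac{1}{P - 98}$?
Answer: $- \frac{15545}{88088} \approx -0.17647$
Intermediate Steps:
$M{\left(X \right)} = \frac{1}{3}$ ($M{\left(X \right)} = \frac{1}{101 - 98} = \frac{1}{3}$)
$r = - \frac{279809}{46635}$ ($r = -6 + \frac{1}{39138 - -7497} = -6 + \frac{1}{39138 + \left(-31441 + 38938\right)} = -6 + \frac{1}{39138 + 7497} = -6 + \frac{1}{46635} = - \frac{279809}{46635} \approx -6.0$)
$\frac{1}{r + M{\left(297 \right)}} = \frac{1}{- \frac{279809}{46635} + \frac{1}{3}} = \frac{1}{- \frac{88088}{15545}} = - \frac{15545}{88088}$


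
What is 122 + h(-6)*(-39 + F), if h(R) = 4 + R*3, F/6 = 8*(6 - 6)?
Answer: 668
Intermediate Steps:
F = 0 (F = 6*(8*(6 - 6)) = 6*(8*0) = 6*0 = 0)
h(R) = 4 + 3*R
122 + h(-6)*(-39 + F) = 122 + (4 + 3*(-6))*(-39 + 0) = 122 + (4 - 18)*(-39) = 122 - 14*(-39) = 122 + 546 = 668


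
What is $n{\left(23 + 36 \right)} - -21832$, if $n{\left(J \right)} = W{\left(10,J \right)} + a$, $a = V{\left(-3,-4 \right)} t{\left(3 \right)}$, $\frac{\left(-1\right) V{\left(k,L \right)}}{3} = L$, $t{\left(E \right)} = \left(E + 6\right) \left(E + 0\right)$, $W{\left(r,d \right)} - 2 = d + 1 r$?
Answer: $22227$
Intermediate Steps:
$W{\left(r,d \right)} = 2 + d + r$ ($W{\left(r,d \right)} = 2 + \left(d + 1 r\right) = 2 + \left(d + r\right) = 2 + d + r$)
$t{\left(E \right)} = E \left(6 + E\right)$ ($t{\left(E \right)} = \left(6 + E\right) E = E \left(6 + E\right)$)
$V{\left(k,L \right)} = - 3 L$
$a = 324$ ($a = \left(-3\right) \left(-4\right) 3 \left(6 + 3\right) = 12 \cdot 3 \cdot 9 = 12 \cdot 27 = 324$)
$n{\left(J \right)} = 336 + J$ ($n{\left(J \right)} = \left(2 + J + 10\right) + 324 = \left(12 + J\right) + 324 = 336 + J$)
$n{\left(23 + 36 \right)} - -21832 = \left(336 + \left(23 + 36\right)\right) - -21832 = \left(336 + 59\right) + 21832 = 395 + 21832 = 22227$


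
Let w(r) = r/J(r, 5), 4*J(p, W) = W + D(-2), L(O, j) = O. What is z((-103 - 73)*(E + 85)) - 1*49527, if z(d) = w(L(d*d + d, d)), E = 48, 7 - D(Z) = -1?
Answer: 2191000373/13 ≈ 1.6854e+8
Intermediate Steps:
D(Z) = 8 (D(Z) = 7 - 1*(-1) = 7 + 1 = 8)
J(p, W) = 2 + W/4 (J(p, W) = (W + 8)/4 = (8 + W)/4 = 2 + W/4)
w(r) = 4*r/13 (w(r) = r/(2 + (¼)*5) = r/(2 + 5/4) = r/(13/4) = r*(4/13) = 4*r/13)
z(d) = 4*d/13 + 4*d²/13 (z(d) = 4*(d*d + d)/13 = 4*(d² + d)/13 = 4*(d + d²)/13 = 4*d/13 + 4*d²/13)
z((-103 - 73)*(E + 85)) - 1*49527 = 4*((-103 - 73)*(48 + 85))*(1 + (-103 - 73)*(48 + 85))/13 - 1*49527 = 4*(-176*133)*(1 - 176*133)/13 - 49527 = (4/13)*(-23408)*(1 - 23408) - 49527 = (4/13)*(-23408)*(-23407) - 49527 = 2191644224/13 - 49527 = 2191000373/13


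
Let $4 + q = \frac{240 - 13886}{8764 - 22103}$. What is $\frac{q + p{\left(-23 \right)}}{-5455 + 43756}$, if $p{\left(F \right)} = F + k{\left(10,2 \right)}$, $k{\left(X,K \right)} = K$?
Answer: $- \frac{319829}{510897039} \approx -0.00062601$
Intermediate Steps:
$p{\left(F \right)} = 2 + F$ ($p{\left(F \right)} = F + 2 = 2 + F$)
$q = - \frac{39710}{13339}$ ($q = -4 + \frac{240 - 13886}{8764 - 22103} = -4 - \frac{13646}{-13339} = -4 - - \frac{13646}{13339} = -4 + \frac{13646}{13339} = - \frac{39710}{13339} \approx -2.977$)
$\frac{q + p{\left(-23 \right)}}{-5455 + 43756} = \frac{- \frac{39710}{13339} + \left(2 - 23\right)}{-5455 + 43756} = \frac{- \frac{39710}{13339} - 21}{38301} = \left(- \frac{319829}{13339}\right) \frac{1}{38301} = - \frac{319829}{510897039}$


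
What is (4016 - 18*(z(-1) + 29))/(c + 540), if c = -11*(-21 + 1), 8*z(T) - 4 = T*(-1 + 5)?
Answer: 1747/380 ≈ 4.5974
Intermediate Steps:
z(T) = 1/2 + T/2 (z(T) = 1/2 + (T*(-1 + 5))/8 = 1/2 + (T*4)/8 = 1/2 + (4*T)/8 = 1/2 + T/2)
c = 220 (c = -11*(-20) = 220)
(4016 - 18*(z(-1) + 29))/(c + 540) = (4016 - 18*((1/2 + (1/2)*(-1)) + 29))/(220 + 540) = (4016 - 18*((1/2 - 1/2) + 29))/760 = (4016 - 18*(0 + 29))*(1/760) = (4016 - 18*29)*(1/760) = (4016 - 522)*(1/760) = 3494*(1/760) = 1747/380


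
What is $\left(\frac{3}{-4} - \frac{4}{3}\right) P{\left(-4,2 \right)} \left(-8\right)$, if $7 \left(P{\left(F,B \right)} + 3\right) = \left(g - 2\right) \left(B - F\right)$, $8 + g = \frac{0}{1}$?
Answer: $- \frac{1350}{7} \approx -192.86$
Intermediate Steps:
$g = -8$ ($g = -8 + \frac{0}{1} = -8 + 0 \cdot 1 = -8 + 0 = -8$)
$P{\left(F,B \right)} = -3 - \frac{10 B}{7} + \frac{10 F}{7}$ ($P{\left(F,B \right)} = -3 + \frac{\left(-8 - 2\right) \left(B - F\right)}{7} = -3 + \frac{\left(-10\right) \left(B - F\right)}{7} = -3 + \frac{- 10 B + 10 F}{7} = -3 - \left(- \frac{10 F}{7} + \frac{10 B}{7}\right) = -3 - \frac{10 B}{7} + \frac{10 F}{7}$)
$\left(\frac{3}{-4} - \frac{4}{3}\right) P{\left(-4,2 \right)} \left(-8\right) = \left(\frac{3}{-4} - \frac{4}{3}\right) \left(-3 - \frac{20}{7} + \frac{10}{7} \left(-4\right)\right) \left(-8\right) = \left(3 \left(- \frac{1}{4}\right) - \frac{4}{3}\right) \left(-3 - \frac{20}{7} - \frac{40}{7}\right) \left(-8\right) = \left(- \frac{3}{4} - \frac{4}{3}\right) \left(- \frac{81}{7}\right) \left(-8\right) = \left(- \frac{25}{12}\right) \left(- \frac{81}{7}\right) \left(-8\right) = \frac{675}{28} \left(-8\right) = - \frac{1350}{7}$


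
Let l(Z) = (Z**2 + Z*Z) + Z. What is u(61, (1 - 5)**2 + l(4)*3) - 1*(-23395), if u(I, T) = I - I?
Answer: 23395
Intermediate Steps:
l(Z) = Z + 2*Z**2 (l(Z) = (Z**2 + Z**2) + Z = 2*Z**2 + Z = Z + 2*Z**2)
u(I, T) = 0
u(61, (1 - 5)**2 + l(4)*3) - 1*(-23395) = 0 - 1*(-23395) = 0 + 23395 = 23395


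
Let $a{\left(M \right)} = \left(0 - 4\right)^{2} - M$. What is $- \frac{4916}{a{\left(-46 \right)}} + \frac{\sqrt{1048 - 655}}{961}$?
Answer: $- \frac{2458}{31} + \frac{\sqrt{393}}{961} \approx -79.27$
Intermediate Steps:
$a{\left(M \right)} = 16 - M$ ($a{\left(M \right)} = \left(-4\right)^{2} - M = 16 - M$)
$- \frac{4916}{a{\left(-46 \right)}} + \frac{\sqrt{1048 - 655}}{961} = - \frac{4916}{16 - -46} + \frac{\sqrt{1048 - 655}}{961} = - \frac{4916}{16 + 46} + \sqrt{393} \cdot \frac{1}{961} = - \frac{4916}{62} + \frac{\sqrt{393}}{961} = \left(-4916\right) \frac{1}{62} + \frac{\sqrt{393}}{961} = - \frac{2458}{31} + \frac{\sqrt{393}}{961}$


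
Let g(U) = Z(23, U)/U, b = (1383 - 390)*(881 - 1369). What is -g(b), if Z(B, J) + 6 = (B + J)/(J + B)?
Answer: -5/484584 ≈ -1.0318e-5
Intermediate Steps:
b = -484584 (b = 993*(-488) = -484584)
Z(B, J) = -5 (Z(B, J) = -6 + (B + J)/(J + B) = -6 + (B + J)/(B + J) = -6 + 1 = -5)
g(U) = -5/U
-g(b) = -(-5)/(-484584) = -(-5)*(-1)/484584 = -1*5/484584 = -5/484584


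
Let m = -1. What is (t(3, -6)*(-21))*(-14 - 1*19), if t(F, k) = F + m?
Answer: 1386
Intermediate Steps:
t(F, k) = -1 + F (t(F, k) = F - 1 = -1 + F)
(t(3, -6)*(-21))*(-14 - 1*19) = ((-1 + 3)*(-21))*(-14 - 1*19) = (2*(-21))*(-14 - 19) = -42*(-33) = 1386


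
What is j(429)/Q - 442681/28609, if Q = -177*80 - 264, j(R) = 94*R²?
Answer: -83552792305/68776036 ≈ -1214.9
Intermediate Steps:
Q = -14424 (Q = -14160 - 264 = -14424)
j(429)/Q - 442681/28609 = (94*429²)/(-14424) - 442681/28609 = (94*184041)*(-1/14424) - 442681*1/28609 = 17299854*(-1/14424) - 442681/28609 = -2883309/2404 - 442681/28609 = -83552792305/68776036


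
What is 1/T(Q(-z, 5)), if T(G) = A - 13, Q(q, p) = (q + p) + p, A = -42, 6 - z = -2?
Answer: -1/55 ≈ -0.018182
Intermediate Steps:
z = 8 (z = 6 - 1*(-2) = 6 + 2 = 8)
Q(q, p) = q + 2*p (Q(q, p) = (p + q) + p = q + 2*p)
T(G) = -55 (T(G) = -42 - 13 = -55)
1/T(Q(-z, 5)) = 1/(-55) = -1/55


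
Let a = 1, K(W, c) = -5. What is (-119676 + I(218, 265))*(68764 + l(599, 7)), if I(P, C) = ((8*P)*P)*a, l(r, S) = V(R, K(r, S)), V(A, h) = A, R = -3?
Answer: 17913340676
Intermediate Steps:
l(r, S) = -3
I(P, C) = 8*P**2 (I(P, C) = ((8*P)*P)*1 = (8*P**2)*1 = 8*P**2)
(-119676 + I(218, 265))*(68764 + l(599, 7)) = (-119676 + 8*218**2)*(68764 - 3) = (-119676 + 8*47524)*68761 = (-119676 + 380192)*68761 = 260516*68761 = 17913340676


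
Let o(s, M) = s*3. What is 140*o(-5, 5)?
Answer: -2100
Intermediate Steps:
o(s, M) = 3*s
140*o(-5, 5) = 140*(3*(-5)) = 140*(-15) = -2100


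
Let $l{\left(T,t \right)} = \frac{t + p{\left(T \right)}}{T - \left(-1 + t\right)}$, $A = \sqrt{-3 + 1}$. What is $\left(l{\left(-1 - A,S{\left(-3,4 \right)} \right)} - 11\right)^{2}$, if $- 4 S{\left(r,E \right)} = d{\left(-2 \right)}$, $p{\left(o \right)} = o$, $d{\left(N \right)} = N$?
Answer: $100$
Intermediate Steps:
$A = i \sqrt{2}$ ($A = \sqrt{-2} = i \sqrt{2} \approx 1.4142 i$)
$S{\left(r,E \right)} = \frac{1}{2}$ ($S{\left(r,E \right)} = \left(- \frac{1}{4}\right) \left(-2\right) = \frac{1}{2}$)
$l{\left(T,t \right)} = \frac{T + t}{1 + T - t}$ ($l{\left(T,t \right)} = \frac{t + T}{T - \left(-1 + t\right)} = \frac{T + t}{1 + T - t}$)
$\left(l{\left(-1 - A,S{\left(-3,4 \right)} \right)} - 11\right)^{2} = \left(\frac{\left(-1 - i \sqrt{2}\right) + \frac{1}{2}}{1 - \left(1 + i \sqrt{2}\right) - \frac{1}{2}} - 11\right)^{2} = \left(\frac{- \frac{1}{2} - i \sqrt{2}}{- \frac{1}{2} - i \sqrt{2}} - 11\right)^{2} = \left(1 - 11\right)^{2} = \left(-10\right)^{2} = 100$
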